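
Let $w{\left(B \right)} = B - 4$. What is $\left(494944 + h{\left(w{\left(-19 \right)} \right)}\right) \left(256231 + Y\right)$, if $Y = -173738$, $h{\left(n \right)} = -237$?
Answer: $40809864551$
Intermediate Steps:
$w{\left(B \right)} = -4 + B$
$\left(494944 + h{\left(w{\left(-19 \right)} \right)}\right) \left(256231 + Y\right) = \left(494944 - 237\right) \left(256231 - 173738\right) = 494707 \cdot 82493 = 40809864551$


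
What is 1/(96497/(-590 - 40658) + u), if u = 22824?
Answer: 41248/941347855 ≈ 4.3818e-5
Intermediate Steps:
1/(96497/(-590 - 40658) + u) = 1/(96497/(-590 - 40658) + 22824) = 1/(96497/(-41248) + 22824) = 1/(96497*(-1/41248) + 22824) = 1/(-96497/41248 + 22824) = 1/(941347855/41248) = 41248/941347855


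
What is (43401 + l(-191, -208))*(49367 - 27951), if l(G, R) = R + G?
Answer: 920930832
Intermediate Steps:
l(G, R) = G + R
(43401 + l(-191, -208))*(49367 - 27951) = (43401 + (-191 - 208))*(49367 - 27951) = (43401 - 399)*21416 = 43002*21416 = 920930832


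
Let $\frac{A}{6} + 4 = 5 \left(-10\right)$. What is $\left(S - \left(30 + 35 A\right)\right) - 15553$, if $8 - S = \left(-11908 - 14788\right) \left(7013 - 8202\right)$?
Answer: $-31745779$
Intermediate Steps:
$A = -324$ ($A = -24 + 6 \cdot 5 \left(-10\right) = -24 + 6 \left(-50\right) = -24 - 300 = -324$)
$S = -31741536$ ($S = 8 - \left(-11908 - 14788\right) \left(7013 - 8202\right) = 8 - \left(-26696\right) \left(-1189\right) = 8 - 31741544 = -31741536$)
$\left(S - \left(30 + 35 A\right)\right) - 15553 = \left(-31741536 - -11310\right) - 15553 = \left(-31741536 + \left(-30 + 11340\right)\right) - 15553 = \left(-31741536 + 11310\right) - 15553 = -31730226 - 15553 = -31745779$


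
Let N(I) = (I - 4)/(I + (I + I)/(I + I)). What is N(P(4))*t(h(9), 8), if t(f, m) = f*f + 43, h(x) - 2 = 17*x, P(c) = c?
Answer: 0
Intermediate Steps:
h(x) = 2 + 17*x
t(f, m) = 43 + f² (t(f, m) = f² + 43 = 43 + f²)
N(I) = (-4 + I)/(1 + I) (N(I) = (-4 + I)/(I + (2*I)/((2*I))) = (-4 + I)/(I + (2*I)*(1/(2*I))) = (-4 + I)/(I + 1) = (-4 + I)/(1 + I))
N(P(4))*t(h(9), 8) = ((-4 + 4)/(1 + 4))*(43 + (2 + 17*9)²) = (0/5)*(43 + (2 + 153)²) = ((⅕)*0)*(43 + 155²) = 0*(43 + 24025) = 0*24068 = 0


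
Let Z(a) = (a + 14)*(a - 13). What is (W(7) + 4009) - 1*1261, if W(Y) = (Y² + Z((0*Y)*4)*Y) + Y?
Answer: 1530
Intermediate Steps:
Z(a) = (-13 + a)*(14 + a) (Z(a) = (14 + a)*(-13 + a) = (-13 + a)*(14 + a))
W(Y) = Y² - 181*Y (W(Y) = (Y² + (-182 + (0*Y)*4 + ((0*Y)*4)²)*Y) + Y = (Y² + (-182 + 0*4 + (0*4)²)*Y) + Y = (Y² + (-182 + 0 + 0²)*Y) + Y = (Y² + (-182 + 0 + 0)*Y) + Y = (Y² - 182*Y) + Y = Y² - 181*Y)
(W(7) + 4009) - 1*1261 = (7*(-181 + 7) + 4009) - 1*1261 = (7*(-174) + 4009) - 1261 = (-1218 + 4009) - 1261 = 2791 - 1261 = 1530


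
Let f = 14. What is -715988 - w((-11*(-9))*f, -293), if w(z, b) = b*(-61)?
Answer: -733861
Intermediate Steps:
w(z, b) = -61*b
-715988 - w((-11*(-9))*f, -293) = -715988 - (-61)*(-293) = -715988 - 1*17873 = -715988 - 17873 = -733861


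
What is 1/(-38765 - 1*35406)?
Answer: -1/74171 ≈ -1.3482e-5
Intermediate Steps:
1/(-38765 - 1*35406) = 1/(-38765 - 35406) = 1/(-74171) = -1/74171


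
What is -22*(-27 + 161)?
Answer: -2948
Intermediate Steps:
-22*(-27 + 161) = -22*134 = -2948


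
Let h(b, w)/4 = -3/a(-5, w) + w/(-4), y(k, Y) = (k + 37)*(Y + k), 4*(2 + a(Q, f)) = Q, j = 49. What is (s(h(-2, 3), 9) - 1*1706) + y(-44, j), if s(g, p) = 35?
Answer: -1706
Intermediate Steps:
a(Q, f) = -2 + Q/4
y(k, Y) = (37 + k)*(Y + k)
h(b, w) = 48/13 - w (h(b, w) = 4*(-3/(-2 + (1/4)*(-5)) + w/(-4)) = 4*(-3/(-2 - 5/4) + w*(-1/4)) = 4*(-3/(-13/4) - w/4) = 4*(-3*(-4/13) - w/4) = 4*(12/13 - w/4) = 48/13 - w)
(s(h(-2, 3), 9) - 1*1706) + y(-44, j) = (35 - 1*1706) + ((-44)**2 + 37*49 + 37*(-44) + 49*(-44)) = (35 - 1706) + (1936 + 1813 - 1628 - 2156) = -1671 - 35 = -1706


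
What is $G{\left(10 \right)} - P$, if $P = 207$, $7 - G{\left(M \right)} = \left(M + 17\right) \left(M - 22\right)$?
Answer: $124$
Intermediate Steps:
$G{\left(M \right)} = 7 - \left(-22 + M\right) \left(17 + M\right)$ ($G{\left(M \right)} = 7 - \left(M + 17\right) \left(M - 22\right) = 7 - \left(17 + M\right) \left(-22 + M\right) = 7 - \left(-22 + M\right) \left(17 + M\right)$)
$G{\left(10 \right)} - P = \left(381 - 10^{2} + 5 \cdot 10\right) - 207 = \left(381 - 100 + 50\right) - 207 = 331 - 207 = 124$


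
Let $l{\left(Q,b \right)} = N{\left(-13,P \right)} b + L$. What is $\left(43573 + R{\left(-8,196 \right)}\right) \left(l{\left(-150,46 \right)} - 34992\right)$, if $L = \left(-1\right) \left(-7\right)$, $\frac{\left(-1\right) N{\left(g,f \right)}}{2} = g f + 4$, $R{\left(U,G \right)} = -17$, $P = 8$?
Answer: $-1123091460$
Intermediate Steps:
$N{\left(g,f \right)} = -8 - 2 f g$ ($N{\left(g,f \right)} = - 2 \left(g f + 4\right) = - 2 \left(f g + 4\right) = - 2 \left(4 + f g\right) = -8 - 2 f g$)
$L = 7$
$l{\left(Q,b \right)} = 7 + 200 b$ ($l{\left(Q,b \right)} = \left(-8 - 16 \left(-13\right)\right) b + 7 = \left(-8 + 208\right) b + 7 = 200 b + 7 = 7 + 200 b$)
$\left(43573 + R{\left(-8,196 \right)}\right) \left(l{\left(-150,46 \right)} - 34992\right) = \left(43573 - 17\right) \left(\left(7 + 200 \cdot 46\right) - 34992\right) = 43556 \left(\left(7 + 9200\right) - 34992\right) = 43556 \left(9207 - 34992\right) = 43556 \left(-25785\right) = -1123091460$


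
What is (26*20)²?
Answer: 270400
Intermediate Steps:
(26*20)² = 520² = 270400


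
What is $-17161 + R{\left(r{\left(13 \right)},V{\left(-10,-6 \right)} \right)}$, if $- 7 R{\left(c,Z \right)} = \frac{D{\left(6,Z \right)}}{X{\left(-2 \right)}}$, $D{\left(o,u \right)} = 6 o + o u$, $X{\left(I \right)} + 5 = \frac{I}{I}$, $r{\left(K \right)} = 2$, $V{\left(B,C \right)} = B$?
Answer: $- \frac{120133}{7} \approx -17162.0$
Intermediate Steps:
$X{\left(I \right)} = -4$ ($X{\left(I \right)} = -5 + \frac{I}{I} = -5 + 1 = -4$)
$R{\left(c,Z \right)} = \frac{9}{7} + \frac{3 Z}{14}$ ($R{\left(c,Z \right)} = - \frac{6 \left(6 + Z\right) \frac{1}{-4}}{7} = - \frac{\left(36 + 6 Z\right) \left(- \frac{1}{4}\right)}{7} = - \frac{-9 - \frac{3 Z}{2}}{7} = \frac{9}{7} + \frac{3 Z}{14}$)
$-17161 + R{\left(r{\left(13 \right)},V{\left(-10,-6 \right)} \right)} = -17161 + \left(\frac{9}{7} + \frac{3}{14} \left(-10\right)\right) = -17161 + \left(\frac{9}{7} - \frac{15}{7}\right) = -17161 - \frac{6}{7} = - \frac{120133}{7}$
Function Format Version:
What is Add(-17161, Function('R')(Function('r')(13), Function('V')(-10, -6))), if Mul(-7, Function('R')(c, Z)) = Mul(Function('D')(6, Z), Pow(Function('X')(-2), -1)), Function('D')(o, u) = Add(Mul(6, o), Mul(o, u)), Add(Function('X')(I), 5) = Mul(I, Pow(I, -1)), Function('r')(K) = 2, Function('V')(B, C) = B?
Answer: Rational(-120133, 7) ≈ -17162.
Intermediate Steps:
Function('X')(I) = -4 (Function('X')(I) = Add(-5, Mul(I, Pow(I, -1))) = Add(-5, 1) = -4)
Function('R')(c, Z) = Add(Rational(9, 7), Mul(Rational(3, 14), Z)) (Function('R')(c, Z) = Mul(Rational(-1, 7), Mul(Mul(6, Add(6, Z)), Pow(-4, -1))) = Mul(Rational(-1, 7), Mul(Add(36, Mul(6, Z)), Rational(-1, 4))) = Mul(Rational(-1, 7), Add(-9, Mul(Rational(-3, 2), Z))) = Add(Rational(9, 7), Mul(Rational(3, 14), Z)))
Add(-17161, Function('R')(Function('r')(13), Function('V')(-10, -6))) = Add(-17161, Add(Rational(9, 7), Mul(Rational(3, 14), -10))) = Add(-17161, Add(Rational(9, 7), Rational(-15, 7))) = Add(-17161, Rational(-6, 7)) = Rational(-120133, 7)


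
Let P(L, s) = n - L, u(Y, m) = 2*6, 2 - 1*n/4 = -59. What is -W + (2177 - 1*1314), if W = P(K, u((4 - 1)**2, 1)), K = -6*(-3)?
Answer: 637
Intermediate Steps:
n = 244 (n = 8 - 4*(-59) = 8 + 236 = 244)
K = 18
u(Y, m) = 12
P(L, s) = 244 - L
W = 226 (W = 244 - 1*18 = 244 - 18 = 226)
-W + (2177 - 1*1314) = -1*226 + (2177 - 1*1314) = -226 + (2177 - 1314) = -226 + 863 = 637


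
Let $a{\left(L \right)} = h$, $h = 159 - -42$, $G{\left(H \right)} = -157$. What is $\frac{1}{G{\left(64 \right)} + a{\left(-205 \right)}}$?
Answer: $\frac{1}{44} \approx 0.022727$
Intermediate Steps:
$h = 201$ ($h = 159 + 42 = 201$)
$a{\left(L \right)} = 201$
$\frac{1}{G{\left(64 \right)} + a{\left(-205 \right)}} = \frac{1}{-157 + 201} = \frac{1}{44}$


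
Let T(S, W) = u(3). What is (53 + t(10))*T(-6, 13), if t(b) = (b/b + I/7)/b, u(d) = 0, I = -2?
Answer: 0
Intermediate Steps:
T(S, W) = 0
t(b) = 5/(7*b) (t(b) = (b/b - 2/7)/b = (1 - 2*1/7)/b = (1 - 2/7)/b = 5/(7*b))
(53 + t(10))*T(-6, 13) = (53 + (5/7)/10)*0 = (53 + (5/7)*(1/10))*0 = (53 + 1/14)*0 = (743/14)*0 = 0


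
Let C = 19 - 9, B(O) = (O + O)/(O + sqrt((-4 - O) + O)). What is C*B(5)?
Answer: 500/29 - 200*I/29 ≈ 17.241 - 6.8966*I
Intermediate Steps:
B(O) = 2*O/(O + 2*I) (B(O) = (2*O)/(O + sqrt(-4)) = (2*O)/(O + 2*I) = 2*O/(O + 2*I))
C = 10
C*B(5) = 10*(2*5/(5 + 2*I)) = 10*(2*5*((5 - 2*I)/29)) = 10*(50/29 - 20*I/29) = 500/29 - 200*I/29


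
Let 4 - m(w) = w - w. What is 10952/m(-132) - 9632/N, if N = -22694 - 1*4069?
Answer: 73286726/26763 ≈ 2738.4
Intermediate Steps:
m(w) = 4 (m(w) = 4 - (w - w) = 4 - 1*0 = 4 + 0 = 4)
N = -26763 (N = -22694 - 4069 = -26763)
10952/m(-132) - 9632/N = 10952/4 - 9632/(-26763) = 10952*(¼) - 9632*(-1/26763) = 2738 + 9632/26763 = 73286726/26763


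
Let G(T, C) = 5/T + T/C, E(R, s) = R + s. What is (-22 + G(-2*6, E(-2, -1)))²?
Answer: 48841/144 ≈ 339.17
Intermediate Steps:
(-22 + G(-2*6, E(-2, -1)))² = (-22 + (5/((-2*6)) + (-2*6)/(-2 - 1)))² = (-22 + (5/(-12) - 12/(-3)))² = (-22 + (5*(-1/12) - 12*(-⅓)))² = (-22 + (-5/12 + 4))² = (-22 + 43/12)² = (-221/12)² = 48841/144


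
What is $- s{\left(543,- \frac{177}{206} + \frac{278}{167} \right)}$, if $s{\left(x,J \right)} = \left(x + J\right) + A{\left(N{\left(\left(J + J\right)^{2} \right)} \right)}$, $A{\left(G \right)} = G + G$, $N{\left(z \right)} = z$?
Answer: $- \frac{324867376719}{591748802} \approx -549.0$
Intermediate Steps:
$A{\left(G \right)} = 2 G$
$s{\left(x,J \right)} = J + x + 8 J^{2}$ ($s{\left(x,J \right)} = \left(x + J\right) + 2 \left(J + J\right)^{2} = \left(J + x\right) + 2 \left(2 J\right)^{2} = \left(J + x\right) + 2 \cdot 4 J^{2} = \left(J + x\right) + 8 J^{2} = J + x + 8 J^{2}$)
$- s{\left(543,- \frac{177}{206} + \frac{278}{167} \right)} = - (\left(- \frac{177}{206} + \frac{278}{167}\right) + 543 + 8 \left(- \frac{177}{206} + \frac{278}{167}\right)^{2}) = - (\frac{27709}{34402} + 543 + 8 \left(\frac{27709}{34402}\right)^{2}) = - (\frac{27709}{34402} + 543 + 8 \cdot \frac{767788681}{1183497604}) = - (\frac{27709}{34402} + 543 + \frac{1535577362}{295874401}) = \left(-1\right) \frac{324867376719}{591748802} = - \frac{324867376719}{591748802}$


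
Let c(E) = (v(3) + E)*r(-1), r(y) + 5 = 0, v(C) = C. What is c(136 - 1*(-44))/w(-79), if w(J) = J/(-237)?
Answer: -2745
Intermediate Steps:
r(y) = -5 (r(y) = -5 + 0 = -5)
w(J) = -J/237 (w(J) = J*(-1/237) = -J/237)
c(E) = -15 - 5*E (c(E) = (3 + E)*(-5) = -15 - 5*E)
c(136 - 1*(-44))/w(-79) = (-15 - 5*(136 - 1*(-44)))/((-1/237*(-79))) = (-15 - 5*(136 + 44))/(⅓) = (-15 - 5*180)*3 = (-15 - 900)*3 = -915*3 = -2745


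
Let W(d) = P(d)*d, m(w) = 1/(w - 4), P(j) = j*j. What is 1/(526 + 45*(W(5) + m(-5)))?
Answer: 1/6146 ≈ 0.00016271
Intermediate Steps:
P(j) = j²
m(w) = 1/(-4 + w)
W(d) = d³ (W(d) = d²*d = d³)
1/(526 + 45*(W(5) + m(-5))) = 1/(526 + 45*(5³ + 1/(-4 - 5))) = 1/(526 + 45*(125 + 1/(-9))) = 1/(526 + 45*(125 - ⅑)) = 1/(526 + 45*(1124/9)) = 1/(526 + 5620) = 1/6146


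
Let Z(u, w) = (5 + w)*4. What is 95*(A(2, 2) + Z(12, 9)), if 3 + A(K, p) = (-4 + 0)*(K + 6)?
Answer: 1995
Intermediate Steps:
A(K, p) = -27 - 4*K (A(K, p) = -3 + (-4 + 0)*(K + 6) = -3 - 4*(6 + K) = -3 + (-24 - 4*K) = -27 - 4*K)
Z(u, w) = 20 + 4*w
95*(A(2, 2) + Z(12, 9)) = 95*((-27 - 4*2) + (20 + 4*9)) = 95*((-27 - 8) + (20 + 36)) = 95*(-35 + 56) = 95*21 = 1995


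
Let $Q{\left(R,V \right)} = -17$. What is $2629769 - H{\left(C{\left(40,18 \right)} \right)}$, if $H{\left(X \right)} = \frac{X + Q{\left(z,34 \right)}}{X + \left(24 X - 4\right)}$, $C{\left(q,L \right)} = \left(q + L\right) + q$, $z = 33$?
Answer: $\frac{6432414893}{2446} \approx 2.6298 \cdot 10^{6}$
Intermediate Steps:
$C{\left(q,L \right)} = L + 2 q$ ($C{\left(q,L \right)} = \left(L + q\right) + q = L + 2 q$)
$H{\left(X \right)} = \frac{-17 + X}{-4 + 25 X}$ ($H{\left(X \right)} = \frac{X - 17}{X + \left(24 X - 4\right)} = \frac{-17 + X}{X + \left(-4 + 24 X\right)} = \frac{-17 + X}{-4 + 25 X}$)
$2629769 - H{\left(C{\left(40,18 \right)} \right)} = 2629769 - \frac{-17 + \left(18 + 2 \cdot 40\right)}{-4 + 25 \left(18 + 2 \cdot 40\right)} = 2629769 - \frac{-17 + \left(18 + 80\right)}{-4 + 25 \left(18 + 80\right)} = 2629769 - \frac{-17 + 98}{-4 + 25 \cdot 98} = 2629769 - \frac{1}{-4 + 2450} \cdot 81 = 2629769 - \frac{1}{2446} \cdot 81 = 2629769 - \frac{81}{2446} = \frac{6432414893}{2446}$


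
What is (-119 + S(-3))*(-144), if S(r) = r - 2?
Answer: 17856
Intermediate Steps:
S(r) = -2 + r
(-119 + S(-3))*(-144) = (-119 + (-2 - 3))*(-144) = (-119 - 5)*(-144) = -124*(-144) = 17856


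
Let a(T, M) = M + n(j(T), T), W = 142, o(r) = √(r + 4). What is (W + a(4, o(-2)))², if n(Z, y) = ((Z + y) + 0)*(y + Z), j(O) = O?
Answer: (206 + √2)² ≈ 43021.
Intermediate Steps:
o(r) = √(4 + r)
n(Z, y) = (Z + y)² (n(Z, y) = (Z + y)*(Z + y) = (Z + y)²)
a(T, M) = M + 4*T² (a(T, M) = M + (T + T)² = M + (2*T)² = M + 4*T²)
(W + a(4, o(-2)))² = (142 + (√(4 - 2) + 4*4²))² = (142 + (√2 + 4*16))² = (142 + (√2 + 64))² = (142 + (64 + √2))² = (206 + √2)²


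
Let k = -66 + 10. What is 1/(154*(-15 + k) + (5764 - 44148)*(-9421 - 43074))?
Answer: 1/2014957146 ≈ 4.9629e-10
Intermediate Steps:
k = -56
1/(154*(-15 + k) + (5764 - 44148)*(-9421 - 43074)) = 1/(154*(-15 - 56) + (5764 - 44148)*(-9421 - 43074)) = 1/(154*(-71) - 38384*(-52495)) = 1/(-10934 + 2014968080) = 1/2014957146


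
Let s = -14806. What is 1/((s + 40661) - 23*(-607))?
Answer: 1/39816 ≈ 2.5116e-5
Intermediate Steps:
1/((s + 40661) - 23*(-607)) = 1/((-14806 + 40661) - 23*(-607)) = 1/(25855 + 13961) = 1/39816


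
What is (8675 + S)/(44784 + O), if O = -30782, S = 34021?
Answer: 21348/7001 ≈ 3.0493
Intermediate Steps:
(8675 + S)/(44784 + O) = (8675 + 34021)/(44784 - 30782) = 42696/14002 = 42696*(1/14002) = 21348/7001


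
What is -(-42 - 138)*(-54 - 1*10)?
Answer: -11520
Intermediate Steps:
-(-42 - 138)*(-54 - 1*10) = -(-180)*(-54 - 10) = -(-180)*(-64) = -1*11520 = -11520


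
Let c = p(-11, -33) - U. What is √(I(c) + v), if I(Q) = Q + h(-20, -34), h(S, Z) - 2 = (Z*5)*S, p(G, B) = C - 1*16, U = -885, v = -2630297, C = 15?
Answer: 3*I*√291779 ≈ 1620.5*I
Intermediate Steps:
p(G, B) = -1 (p(G, B) = 15 - 1*16 = 15 - 16 = -1)
c = 884 (c = -1 - 1*(-885) = -1 + 885 = 884)
h(S, Z) = 2 + 5*S*Z (h(S, Z) = 2 + (Z*5)*S = 2 + (5*Z)*S = 2 + 5*S*Z)
I(Q) = 3402 + Q (I(Q) = Q + (2 + 5*(-20)*(-34)) = Q + (2 + 3400) = Q + 3402 = 3402 + Q)
√(I(c) + v) = √((3402 + 884) - 2630297) = √(4286 - 2630297) = √(-2626011) = 3*I*√291779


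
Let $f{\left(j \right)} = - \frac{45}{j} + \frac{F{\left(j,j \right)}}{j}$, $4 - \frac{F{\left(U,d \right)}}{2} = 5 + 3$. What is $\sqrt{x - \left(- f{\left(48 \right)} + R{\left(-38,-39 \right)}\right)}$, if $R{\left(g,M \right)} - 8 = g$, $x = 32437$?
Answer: $\frac{\sqrt{4675089}}{12} \approx 180.18$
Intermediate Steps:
$R{\left(g,M \right)} = 8 + g$
$F{\left(U,d \right)} = -8$ ($F{\left(U,d \right)} = 8 - 2 \left(5 + 3\right) = 8 - 16 = -8$)
$f{\left(j \right)} = - \frac{53}{j}$ ($f{\left(j \right)} = - \frac{45}{j} - \frac{8}{j} = - \frac{53}{j}$)
$\sqrt{x - \left(- f{\left(48 \right)} + R{\left(-38,-39 \right)}\right)} = \sqrt{32437 - \left(-30 + \frac{53}{48}\right)} = \sqrt{32437 - - \frac{1387}{48}} = \sqrt{32437 + \left(- \frac{53}{48} + 30\right)} = \sqrt{32437 + \frac{1387}{48}} = \sqrt{\frac{1558363}{48}} = \frac{\sqrt{4675089}}{12}$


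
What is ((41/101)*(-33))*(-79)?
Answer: 106887/101 ≈ 1058.3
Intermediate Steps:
((41/101)*(-33))*(-79) = -1353/101*(-79) = 106887/101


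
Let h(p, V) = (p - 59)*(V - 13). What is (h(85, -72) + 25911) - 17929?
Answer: 5772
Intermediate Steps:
h(p, V) = (-59 + p)*(-13 + V)
(h(85, -72) + 25911) - 17929 = ((767 - 59*(-72) - 13*85 - 72*85) + 25911) - 17929 = ((767 + 4248 - 1105 - 6120) + 25911) - 17929 = (-2210 + 25911) - 17929 = 23701 - 17929 = 5772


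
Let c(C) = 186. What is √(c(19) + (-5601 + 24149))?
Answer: √18734 ≈ 136.87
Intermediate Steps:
√(c(19) + (-5601 + 24149)) = √(186 + (-5601 + 24149)) = √(186 + 18548) = √18734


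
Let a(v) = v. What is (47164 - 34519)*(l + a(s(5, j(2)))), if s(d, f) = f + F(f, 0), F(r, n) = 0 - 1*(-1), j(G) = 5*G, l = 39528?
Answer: 499970655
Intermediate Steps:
F(r, n) = 1 (F(r, n) = 0 + 1 = 1)
s(d, f) = 1 + f (s(d, f) = f + 1 = 1 + f)
(47164 - 34519)*(l + a(s(5, j(2)))) = (47164 - 34519)*(39528 + (1 + 5*2)) = 12645*(39528 + (1 + 10)) = 12645*(39528 + 11) = 12645*39539 = 499970655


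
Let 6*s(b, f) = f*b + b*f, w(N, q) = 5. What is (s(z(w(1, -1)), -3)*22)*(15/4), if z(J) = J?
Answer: -825/2 ≈ -412.50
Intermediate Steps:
s(b, f) = b*f/3 (s(b, f) = (f*b + b*f)/6 = (b*f + b*f)/6 = (2*b*f)/6 = b*f/3)
(s(z(w(1, -1)), -3)*22)*(15/4) = (((⅓)*5*(-3))*22)*(15/4) = (-5*22)*(15*(¼)) = -110*15/4 = -825/2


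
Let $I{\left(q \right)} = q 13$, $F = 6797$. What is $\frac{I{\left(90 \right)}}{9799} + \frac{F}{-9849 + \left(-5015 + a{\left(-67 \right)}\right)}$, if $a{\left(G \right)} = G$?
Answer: $- \frac{7019219}{20901267} \approx -0.33583$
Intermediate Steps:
$I{\left(q \right)} = 13 q$
$\frac{I{\left(90 \right)}}{9799} + \frac{F}{-9849 + \left(-5015 + a{\left(-67 \right)}\right)} = \frac{13 \cdot 90}{9799} + \frac{6797}{-9849 - 5082} = 1170 \cdot \frac{1}{9799} + \frac{6797}{-9849 - 5082} = \frac{1170}{9799} + \frac{6797}{-14931} = \frac{1170}{9799} + 6797 \left(- \frac{1}{14931}\right) = \frac{1170}{9799} - \frac{971}{2133} = - \frac{7019219}{20901267}$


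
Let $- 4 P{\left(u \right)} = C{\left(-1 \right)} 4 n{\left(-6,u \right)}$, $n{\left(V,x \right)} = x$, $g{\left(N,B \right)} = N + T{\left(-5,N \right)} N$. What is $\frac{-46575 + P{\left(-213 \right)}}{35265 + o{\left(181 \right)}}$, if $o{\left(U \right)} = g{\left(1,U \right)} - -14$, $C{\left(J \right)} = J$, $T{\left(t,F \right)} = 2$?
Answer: $- \frac{23394}{17641} \approx -1.3261$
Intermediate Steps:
$g{\left(N,B \right)} = 3 N$ ($g{\left(N,B \right)} = N + 2 N = 3 N$)
$P{\left(u \right)} = u$ ($P{\left(u \right)} = - \frac{\left(-1\right) 4 u}{4} = - \frac{\left(-4\right) u}{4} = u$)
$o{\left(U \right)} = 17$ ($o{\left(U \right)} = 3 \cdot 1 - -14 = 3 + 14 = 17$)
$\frac{-46575 + P{\left(-213 \right)}}{35265 + o{\left(181 \right)}} = \frac{-46575 - 213}{35265 + 17} = - \frac{46788}{35282} = \left(-46788\right) \frac{1}{35282} = - \frac{23394}{17641}$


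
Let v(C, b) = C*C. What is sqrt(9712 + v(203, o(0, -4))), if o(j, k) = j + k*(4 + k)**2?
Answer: sqrt(50921) ≈ 225.66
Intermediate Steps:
v(C, b) = C**2
sqrt(9712 + v(203, o(0, -4))) = sqrt(9712 + 203**2) = sqrt(9712 + 41209) = sqrt(50921)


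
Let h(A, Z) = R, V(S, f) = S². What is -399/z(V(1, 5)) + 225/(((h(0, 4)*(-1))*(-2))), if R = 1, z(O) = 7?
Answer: 111/2 ≈ 55.500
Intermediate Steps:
h(A, Z) = 1
-399/z(V(1, 5)) + 225/(((h(0, 4)*(-1))*(-2))) = -399/7 + 225/(((1*(-1))*(-2))) = -399*⅐ + 225/((-1*(-2))) = -57 + 225/2 = 111/2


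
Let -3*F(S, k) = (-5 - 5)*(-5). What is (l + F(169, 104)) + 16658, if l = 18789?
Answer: 106291/3 ≈ 35430.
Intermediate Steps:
F(S, k) = -50/3 (F(S, k) = -(-5 - 5)*(-5)/3 = -(-10)*(-5)/3 = -⅓*50 = -50/3)
(l + F(169, 104)) + 16658 = (18789 - 50/3) + 16658 = 56317/3 + 16658 = 106291/3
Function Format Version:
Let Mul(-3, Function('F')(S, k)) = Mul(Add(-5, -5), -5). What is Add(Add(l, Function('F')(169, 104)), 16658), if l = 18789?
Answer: Rational(106291, 3) ≈ 35430.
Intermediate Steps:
Function('F')(S, k) = Rational(-50, 3) (Function('F')(S, k) = Mul(Rational(-1, 3), Mul(Add(-5, -5), -5)) = Mul(Rational(-1, 3), Mul(-10, -5)) = Mul(Rational(-1, 3), 50) = Rational(-50, 3))
Add(Add(l, Function('F')(169, 104)), 16658) = Add(Add(18789, Rational(-50, 3)), 16658) = Add(Rational(56317, 3), 16658) = Rational(106291, 3)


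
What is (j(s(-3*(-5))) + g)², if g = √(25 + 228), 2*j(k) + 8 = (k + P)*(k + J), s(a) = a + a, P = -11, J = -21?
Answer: 27581/4 + 163*√253 ≈ 9487.9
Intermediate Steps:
s(a) = 2*a
j(k) = -4 + (-21 + k)*(-11 + k)/2 (j(k) = -4 + ((k - 11)*(k - 21))/2 = -4 + ((-11 + k)*(-21 + k))/2 = -4 + ((-21 + k)*(-11 + k))/2 = -4 + (-21 + k)*(-11 + k)/2)
g = √253 ≈ 15.906
(j(s(-3*(-5))) + g)² = ((223/2 + (2*(-3*(-5)))²/2 - 32*(-3*(-5))) + √253)² = ((223/2 + (2*15)²/2 - 32*15) + √253)² = ((223/2 + (½)*30² - 16*30) + √253)² = ((223/2 + (½)*900 - 480) + √253)² = ((223/2 + 450 - 480) + √253)² = (163/2 + √253)²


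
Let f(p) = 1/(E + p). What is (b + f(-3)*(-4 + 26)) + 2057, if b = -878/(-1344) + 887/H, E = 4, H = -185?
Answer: 257946431/124320 ≈ 2074.9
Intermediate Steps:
f(p) = 1/(4 + p)
b = -514849/124320 (b = -878/(-1344) + 887/(-185) = -878*(-1/1344) + 887*(-1/185) = 439/672 - 887/185 = -514849/124320 ≈ -4.1413)
(b + f(-3)*(-4 + 26)) + 2057 = (-514849/124320 + (-4 + 26)/(4 - 3)) + 2057 = (-514849/124320 + 22/1) + 2057 = (-514849/124320 + 1*22) + 2057 = (-514849/124320 + 22) + 2057 = 2220191/124320 + 2057 = 257946431/124320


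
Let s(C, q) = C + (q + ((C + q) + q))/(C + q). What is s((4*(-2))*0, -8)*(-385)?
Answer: -1155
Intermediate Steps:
s(C, q) = C + (C + 3*q)/(C + q) (s(C, q) = C + (q + (C + 2*q))/(C + q) = C + (C + 3*q)/(C + q))
s((4*(-2))*0, -8)*(-385) = (((4*(-2))*0 + ((4*(-2))*0)² + 3*(-8) + ((4*(-2))*0)*(-8))/((4*(-2))*0 - 8))*(-385) = ((-8*0 + (-8*0)² - 24 - 8*0*(-8))/(-8*0 - 8))*(-385) = ((0 + 0² - 24 + 0*(-8))/(0 - 8))*(-385) = ((0 + 0 - 24 + 0)/(-8))*(-385) = -⅛*(-24)*(-385) = 3*(-385) = -1155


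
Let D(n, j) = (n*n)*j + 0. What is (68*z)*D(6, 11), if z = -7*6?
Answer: -1130976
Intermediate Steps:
D(n, j) = j*n**2 (D(n, j) = n**2*j + 0 = j*n**2 + 0 = j*n**2)
z = -42
(68*z)*D(6, 11) = (68*(-42))*(11*6**2) = -31416*36 = -2856*396 = -1130976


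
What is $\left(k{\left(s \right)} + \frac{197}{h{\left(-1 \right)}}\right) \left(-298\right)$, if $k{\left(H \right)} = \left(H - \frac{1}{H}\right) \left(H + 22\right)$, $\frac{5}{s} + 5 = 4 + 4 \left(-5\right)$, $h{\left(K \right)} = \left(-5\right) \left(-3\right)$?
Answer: $- \frac{65283158}{2205} \approx -29607.0$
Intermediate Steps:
$h{\left(K \right)} = 15$
$s = - \frac{5}{21}$ ($s = \frac{5}{-5 + \left(4 + 4 \left(-5\right)\right)} = \frac{5}{-5 + \left(4 - 20\right)} = \frac{5}{-5 - 16} = \frac{5}{-21} = 5 \left(- \frac{1}{21}\right) = - \frac{5}{21} \approx -0.2381$)
$k{\left(H \right)} = \left(22 + H\right) \left(H - \frac{1}{H}\right)$ ($k{\left(H \right)} = \left(H - \frac{1}{H}\right) \left(22 + H\right) = \left(22 + H\right) \left(H - \frac{1}{H}\right)$)
$\left(k{\left(s \right)} + \frac{197}{h{\left(-1 \right)}}\right) \left(-298\right) = \left(\left(-1 + \left(- \frac{5}{21}\right)^{2} - \frac{22}{- \frac{5}{21}} + 22 \left(- \frac{5}{21}\right)\right) + \frac{197}{15}\right) \left(-298\right) = \left(\left(-1 + \frac{25}{441} - - \frac{462}{5} - \frac{110}{21}\right) + 197 \cdot \frac{1}{15}\right) \left(-298\right) = \left(\left(-1 + \frac{25}{441} + \frac{462}{5} - \frac{110}{21}\right) + \frac{197}{15}\right) \left(-298\right) = \left(\frac{190112}{2205} + \frac{197}{15}\right) \left(-298\right) = \frac{219071}{2205} \left(-298\right) = - \frac{65283158}{2205}$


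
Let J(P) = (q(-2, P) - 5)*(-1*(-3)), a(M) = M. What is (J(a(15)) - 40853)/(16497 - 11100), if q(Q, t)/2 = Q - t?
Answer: -40970/5397 ≈ -7.5913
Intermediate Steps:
q(Q, t) = -2*t + 2*Q (q(Q, t) = 2*(Q - t) = -2*t + 2*Q)
J(P) = -27 - 6*P (J(P) = ((-2*P + 2*(-2)) - 5)*(-1*(-3)) = ((-2*P - 4) - 5)*3 = ((-4 - 2*P) - 5)*3 = (-9 - 2*P)*3 = -27 - 6*P)
(J(a(15)) - 40853)/(16497 - 11100) = ((-27 - 6*15) - 40853)/(16497 - 11100) = ((-27 - 90) - 40853)/5397 = (-117 - 40853)*(1/5397) = -40970*1/5397 = -40970/5397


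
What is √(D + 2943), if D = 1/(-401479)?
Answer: 2*√118592148709346/401479 ≈ 54.249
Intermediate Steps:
D = -1/401479 ≈ -2.4908e-6
√(D + 2943) = √(-1/401479 + 2943) = √(1181552696/401479) = 2*√118592148709346/401479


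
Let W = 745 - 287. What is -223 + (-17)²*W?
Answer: 132139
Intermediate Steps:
W = 458
-223 + (-17)²*W = -223 + (-17)²*458 = -223 + 289*458 = -223 + 132362 = 132139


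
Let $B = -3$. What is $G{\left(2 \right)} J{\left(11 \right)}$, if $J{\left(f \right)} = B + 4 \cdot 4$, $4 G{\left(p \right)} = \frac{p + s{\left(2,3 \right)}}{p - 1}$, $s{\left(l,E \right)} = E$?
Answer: $\frac{65}{4} \approx 16.25$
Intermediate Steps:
$G{\left(p \right)} = \frac{3 + p}{4 \left(-1 + p\right)}$ ($G{\left(p \right)} = \frac{\left(p + 3\right) \frac{1}{p - 1}}{4} = \frac{\left(3 + p\right) \frac{1}{-1 + p}}{4} = \frac{\frac{1}{-1 + p} \left(3 + p\right)}{4} = \frac{3 + p}{4 \left(-1 + p\right)}$)
$J{\left(f \right)} = 13$ ($J{\left(f \right)} = -3 + 4 \cdot 4 = -3 + 16 = 13$)
$G{\left(2 \right)} J{\left(11 \right)} = \frac{3 + 2}{4 \left(-1 + 2\right)} 13 = \frac{1}{4} \cdot 1^{-1} \cdot 5 \cdot 13 = \frac{1}{4} \cdot 1 \cdot 5 \cdot 13 = \frac{5}{4} \cdot 13 = \frac{65}{4}$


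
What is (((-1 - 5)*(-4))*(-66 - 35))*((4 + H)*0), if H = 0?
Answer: 0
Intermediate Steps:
(((-1 - 5)*(-4))*(-66 - 35))*((4 + H)*0) = (((-1 - 5)*(-4))*(-66 - 35))*((4 + 0)*0) = (-6*(-4)*(-101))*(4*0) = (24*(-101))*0 = -2424*0 = 0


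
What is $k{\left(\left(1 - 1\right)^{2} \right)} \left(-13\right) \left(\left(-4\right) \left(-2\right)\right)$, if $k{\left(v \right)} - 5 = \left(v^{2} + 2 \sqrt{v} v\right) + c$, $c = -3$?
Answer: $-208$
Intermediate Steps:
$k{\left(v \right)} = 2 + v^{2} + 2 v^{\frac{3}{2}}$ ($k{\left(v \right)} = 5 - \left(3 - v^{2} - 2 \sqrt{v} v\right) = 5 - \left(3 - v^{2} - 2 v^{\frac{3}{2}}\right) = 5 + \left(-3 + v^{2} + 2 v^{\frac{3}{2}}\right) = 2 + v^{2} + 2 v^{\frac{3}{2}}$)
$k{\left(\left(1 - 1\right)^{2} \right)} \left(-13\right) \left(\left(-4\right) \left(-2\right)\right) = \left(2 + \left(\left(1 - 1\right)^{2}\right)^{2} + 2 \left(\left(1 - 1\right)^{2}\right)^{\frac{3}{2}}\right) \left(-13\right) \left(\left(-4\right) \left(-2\right)\right) = \left(2 + \left(0^{2}\right)^{2} + 2 \left(0^{2}\right)^{\frac{3}{2}}\right) \left(-13\right) 8 = \left(2 + 0^{2} + 2 \cdot 0^{\frac{3}{2}}\right) \left(-13\right) 8 = \left(2 + 0 + 2 \cdot 0\right) \left(-13\right) 8 = \left(2 + 0 + 0\right) \left(-13\right) 8 = 2 \left(-13\right) 8 = \left(-26\right) 8 = -208$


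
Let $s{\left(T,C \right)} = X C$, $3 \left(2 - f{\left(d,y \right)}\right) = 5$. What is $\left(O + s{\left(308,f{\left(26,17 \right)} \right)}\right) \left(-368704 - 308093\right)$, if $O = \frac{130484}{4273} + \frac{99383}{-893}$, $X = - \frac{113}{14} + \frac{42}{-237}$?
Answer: $\frac{238508774723428407}{4220262634} \approx 5.6515 \cdot 10^{7}$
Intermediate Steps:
$f{\left(d,y \right)} = \frac{1}{3}$ ($f{\left(d,y \right)} = 2 - \frac{5}{3} = \frac{1}{3}$)
$X = - \frac{9123}{1106}$ ($X = \left(-113\right) \frac{1}{14} + 42 \left(- \frac{1}{237}\right) = - \frac{113}{14} - \frac{14}{79} = - \frac{9123}{1106} \approx -8.2486$)
$s{\left(T,C \right)} = - \frac{9123 C}{1106}$
$O = - \frac{308141347}{3815789}$ ($O = 130484 \cdot \frac{1}{4273} + 99383 \left(- \frac{1}{893}\right) = \frac{130484}{4273} - \frac{99383}{893} = - \frac{308141347}{3815789} \approx -80.754$)
$\left(O + s{\left(308,f{\left(26,17 \right)} \right)}\right) \left(-368704 - 308093\right) = \left(- \frac{308141347}{3815789} - \frac{3041}{1106}\right) \left(-368704 - 308093\right) = \left(- \frac{308141347}{3815789} - \frac{3041}{1106}\right) \left(-676797\right) = \left(- \frac{352408144131}{4220262634}\right) \left(-676797\right) = \frac{238508774723428407}{4220262634}$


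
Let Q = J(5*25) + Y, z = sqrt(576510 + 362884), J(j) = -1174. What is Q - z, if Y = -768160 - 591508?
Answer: -1360842 - sqrt(939394) ≈ -1.3618e+6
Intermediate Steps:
Y = -1359668
z = sqrt(939394) ≈ 969.22
Q = -1360842 (Q = -1174 - 1359668 = -1360842)
Q - z = -1360842 - sqrt(939394)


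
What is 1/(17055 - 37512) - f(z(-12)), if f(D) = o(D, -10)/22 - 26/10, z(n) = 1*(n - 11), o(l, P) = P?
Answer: 3436721/1125135 ≈ 3.0545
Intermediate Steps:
z(n) = -11 + n (z(n) = 1*(-11 + n) = -11 + n)
f(D) = -168/55 (f(D) = -10/22 - 26/10 = -10*1/22 - 26*1/10 = -5/11 - 13/5 = -168/55)
1/(17055 - 37512) - f(z(-12)) = 1/(17055 - 37512) - 1*(-168/55) = 1/(-20457) + 168/55 = -1/20457 + 168/55 = 3436721/1125135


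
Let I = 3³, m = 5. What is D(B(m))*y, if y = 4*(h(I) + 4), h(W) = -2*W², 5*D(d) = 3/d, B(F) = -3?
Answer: 5816/5 ≈ 1163.2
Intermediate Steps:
I = 27
D(d) = 3/(5*d) (D(d) = (3/d)/5 = 3/(5*d))
y = -5816 (y = 4*(-2*27² + 4) = 4*(-2*729 + 4) = 4*(-1458 + 4) = 4*(-1454) = -5816)
D(B(m))*y = ((⅗)/(-3))*(-5816) = ((⅗)*(-⅓))*(-5816) = -⅕*(-5816) = 5816/5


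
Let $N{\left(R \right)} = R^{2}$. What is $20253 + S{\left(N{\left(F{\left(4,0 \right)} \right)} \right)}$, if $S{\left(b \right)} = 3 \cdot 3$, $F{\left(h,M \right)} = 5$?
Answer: $20262$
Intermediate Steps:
$S{\left(b \right)} = 9$
$20253 + S{\left(N{\left(F{\left(4,0 \right)} \right)} \right)} = 20253 + 9 = 20262$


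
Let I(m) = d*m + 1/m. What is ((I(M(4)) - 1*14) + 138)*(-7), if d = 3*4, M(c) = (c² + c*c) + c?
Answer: -140119/36 ≈ -3892.2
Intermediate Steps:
M(c) = c + 2*c² (M(c) = (c² + c²) + c = 2*c² + c = c + 2*c²)
d = 12
I(m) = 1/m + 12*m (I(m) = 12*m + 1/m = 1/m + 12*m)
((I(M(4)) - 1*14) + 138)*(-7) = (((1/(4*(1 + 2*4)) + 12*(4*(1 + 2*4))) - 1*14) + 138)*(-7) = (((1/(4*(1 + 8)) + 12*(4*(1 + 8))) - 14) + 138)*(-7) = (((1/(4*9) + 12*(4*9)) - 14) + 138)*(-7) = (((1/36 + 12*36) - 14) + 138)*(-7) = (((1/36 + 432) - 14) + 138)*(-7) = ((15553/36 - 14) + 138)*(-7) = (15049/36 + 138)*(-7) = (20017/36)*(-7) = -140119/36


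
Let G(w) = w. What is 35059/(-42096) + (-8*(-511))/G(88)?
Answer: 21125407/463056 ≈ 45.622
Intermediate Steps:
35059/(-42096) + (-8*(-511))/G(88) = 35059/(-42096) - 8*(-511)/88 = 35059*(-1/42096) + 4088*(1/88) = -35059/42096 + 511/11 = 21125407/463056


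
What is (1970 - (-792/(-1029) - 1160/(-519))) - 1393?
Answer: 102180913/178017 ≈ 574.00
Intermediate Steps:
(1970 - (-792/(-1029) - 1160/(-519))) - 1393 = (1970 - (-792*(-1/1029) - 1160*(-1/519))) - 1393 = (1970 - (264/343 + 1160/519)) - 1393 = (1970 - 1*534896/178017) - 1393 = (1970 - 534896/178017) - 1393 = 350158594/178017 - 1393 = 102180913/178017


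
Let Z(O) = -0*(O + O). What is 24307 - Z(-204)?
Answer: 24307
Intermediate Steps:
Z(O) = 0 (Z(O) = -0*2*O = -12*0 = 0)
24307 - Z(-204) = 24307 - 1*0 = 24307 + 0 = 24307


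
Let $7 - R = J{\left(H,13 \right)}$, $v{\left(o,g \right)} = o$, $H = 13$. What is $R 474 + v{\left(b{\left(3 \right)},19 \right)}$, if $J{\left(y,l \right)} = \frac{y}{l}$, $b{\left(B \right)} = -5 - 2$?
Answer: $2837$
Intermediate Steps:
$b{\left(B \right)} = -7$
$R = 6$ ($R = 7 - \frac{13}{13} = 7 - 13 \cdot \frac{1}{13} = 7 - 1 = 6$)
$R 474 + v{\left(b{\left(3 \right)},19 \right)} = 6 \cdot 474 - 7 = 2844 - 7 = 2837$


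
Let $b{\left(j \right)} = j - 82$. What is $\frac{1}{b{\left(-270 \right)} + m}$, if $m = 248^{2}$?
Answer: $\frac{1}{61152} \approx 1.6353 \cdot 10^{-5}$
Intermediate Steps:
$m = 61504$
$b{\left(j \right)} = -82 + j$
$\frac{1}{b{\left(-270 \right)} + m} = \frac{1}{\left(-82 - 270\right) + 61504} = \frac{1}{-352 + 61504} = \frac{1}{61152}$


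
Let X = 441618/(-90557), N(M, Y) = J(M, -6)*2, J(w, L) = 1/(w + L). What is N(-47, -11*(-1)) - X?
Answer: 23224640/4799521 ≈ 4.8390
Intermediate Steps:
J(w, L) = 1/(L + w)
N(M, Y) = 2/(-6 + M)
X = -441618/90557 (X = 441618*(-1/90557) = -441618/90557 ≈ -4.8767)
N(-47, -11*(-1)) - X = 2/(-6 - 47) - 1*(-441618/90557) = 2/(-53) + 441618/90557 = 2*(-1/53) + 441618/90557 = -2/53 + 441618/90557 = 23224640/4799521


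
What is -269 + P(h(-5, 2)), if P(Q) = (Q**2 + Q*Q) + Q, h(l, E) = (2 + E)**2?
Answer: 259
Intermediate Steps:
P(Q) = Q + 2*Q**2 (P(Q) = (Q**2 + Q**2) + Q = 2*Q**2 + Q = Q + 2*Q**2)
-269 + P(h(-5, 2)) = -269 + (2 + 2)**2*(1 + 2*(2 + 2)**2) = -269 + 4**2*(1 + 2*4**2) = -269 + 16*(1 + 2*16) = -269 + 16*(1 + 32) = -269 + 16*33 = -269 + 528 = 259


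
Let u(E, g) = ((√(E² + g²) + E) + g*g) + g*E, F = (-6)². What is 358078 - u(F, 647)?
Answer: -83859 - √419905 ≈ -84507.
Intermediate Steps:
F = 36
u(E, g) = E + g² + √(E² + g²) + E*g (u(E, g) = ((E + √(E² + g²)) + g²) + E*g = (E + g² + √(E² + g²)) + E*g = E + g² + √(E² + g²) + E*g)
358078 - u(F, 647) = 358078 - (36 + 647² + √(36² + 647²) + 36*647) = 358078 - (36 + 418609 + √(1296 + 418609) + 23292) = 358078 - (36 + 418609 + √419905 + 23292) = 358078 - (441937 + √419905) = 358078 + (-441937 - √419905) = -83859 - √419905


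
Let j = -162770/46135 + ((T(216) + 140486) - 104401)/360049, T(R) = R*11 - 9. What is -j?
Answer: 11366238542/3322172123 ≈ 3.4213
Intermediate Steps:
T(R) = -9 + 11*R (T(R) = 11*R - 9 = -9 + 11*R)
j = -11366238542/3322172123 (j = -162770/46135 + (((-9 + 11*216) + 140486) - 104401)/360049 = -162770*1/46135 + (((-9 + 2376) + 140486) - 104401)*(1/360049) = -32554/9227 + ((2367 + 140486) - 104401)*(1/360049) = -32554/9227 + (142853 - 104401)*(1/360049) = -32554/9227 + 38452*(1/360049) = -32554/9227 + 38452/360049 = -11366238542/3322172123 ≈ -3.4213)
-j = -1*(-11366238542/3322172123) = 11366238542/3322172123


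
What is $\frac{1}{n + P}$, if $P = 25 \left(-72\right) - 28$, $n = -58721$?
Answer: $- \frac{1}{60549} \approx -1.6516 \cdot 10^{-5}$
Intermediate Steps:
$P = -1828$ ($P = -1800 - 28 = -1828$)
$\frac{1}{n + P} = \frac{1}{-58721 - 1828} = \frac{1}{-60549} = - \frac{1}{60549}$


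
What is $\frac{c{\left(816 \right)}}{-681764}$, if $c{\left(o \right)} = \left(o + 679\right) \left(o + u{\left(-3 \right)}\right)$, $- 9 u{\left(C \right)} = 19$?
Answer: $- \frac{10950875}{6135876} \approx -1.7847$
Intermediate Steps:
$u{\left(C \right)} = - \frac{19}{9}$ ($u{\left(C \right)} = \left(- \frac{1}{9}\right) 19 = - \frac{19}{9}$)
$c{\left(o \right)} = \left(679 + o\right) \left(- \frac{19}{9} + o\right)$ ($c{\left(o \right)} = \left(o + 679\right) \left(o - \frac{19}{9}\right) = \left(679 + o\right) \left(- \frac{19}{9} + o\right)$)
$\frac{c{\left(816 \right)}}{-681764} = \frac{- \frac{12901}{9} + 816^{2} + \frac{6092}{9} \cdot 816}{-681764} = \left(- \frac{12901}{9} + 665856 + \frac{1657024}{3}\right) \left(- \frac{1}{681764}\right) = \frac{10950875}{9} \left(- \frac{1}{681764}\right) = - \frac{10950875}{6135876}$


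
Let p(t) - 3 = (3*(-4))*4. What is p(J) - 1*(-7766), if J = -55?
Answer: 7721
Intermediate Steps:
p(t) = -45 (p(t) = 3 + (3*(-4))*4 = 3 - 12*4 = 3 - 48 = -45)
p(J) - 1*(-7766) = -45 - 1*(-7766) = -45 + 7766 = 7721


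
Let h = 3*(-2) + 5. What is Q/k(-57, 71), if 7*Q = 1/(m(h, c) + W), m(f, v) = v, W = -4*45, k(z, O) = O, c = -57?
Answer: -1/117789 ≈ -8.4898e-6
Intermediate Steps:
h = -1 (h = -6 + 5 = -1)
W = -180
Q = -1/1659 (Q = 1/(7*(-57 - 180)) = (1/7)/(-237) = (1/7)*(-1/237) = -1/1659 ≈ -0.00060277)
Q/k(-57, 71) = -1/1659/71 = -1/1659*1/71 = -1/117789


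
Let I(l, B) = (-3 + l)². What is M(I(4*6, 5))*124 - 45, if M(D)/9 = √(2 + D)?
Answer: -45 + 1116*√443 ≈ 23444.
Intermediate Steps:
M(D) = 9*√(2 + D)
M(I(4*6, 5))*124 - 45 = (9*√(2 + (-3 + 4*6)²))*124 - 45 = (9*√(2 + (-3 + 24)²))*124 - 45 = (9*√(2 + 21²))*124 - 45 = (9*√(2 + 441))*124 - 45 = (9*√443)*124 - 45 = 1116*√443 - 45 = -45 + 1116*√443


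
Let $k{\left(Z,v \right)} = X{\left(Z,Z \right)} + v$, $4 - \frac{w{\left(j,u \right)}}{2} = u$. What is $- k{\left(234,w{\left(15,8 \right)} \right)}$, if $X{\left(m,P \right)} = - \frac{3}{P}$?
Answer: $\frac{625}{78} \approx 8.0128$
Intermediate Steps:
$w{\left(j,u \right)} = 8 - 2 u$
$k{\left(Z,v \right)} = v - \frac{3}{Z}$ ($k{\left(Z,v \right)} = - \frac{3}{Z} + v = v - \frac{3}{Z}$)
$- k{\left(234,w{\left(15,8 \right)} \right)} = - (\left(8 - 16\right) - \frac{3}{234}) = - (\left(8 - 16\right) - \frac{1}{78}) = - (-8 - \frac{1}{78}) = \left(-1\right) \left(- \frac{625}{78}\right) = \frac{625}{78}$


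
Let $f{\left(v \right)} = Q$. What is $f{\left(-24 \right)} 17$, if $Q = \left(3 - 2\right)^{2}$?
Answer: $17$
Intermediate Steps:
$Q = 1$ ($Q = 1^{2} = 1$)
$f{\left(v \right)} = 1$
$f{\left(-24 \right)} 17 = 1 \cdot 17 = 17$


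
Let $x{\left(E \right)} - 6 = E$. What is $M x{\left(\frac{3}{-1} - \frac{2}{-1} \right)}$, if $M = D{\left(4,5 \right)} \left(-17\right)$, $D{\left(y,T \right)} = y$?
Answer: $-340$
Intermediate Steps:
$x{\left(E \right)} = 6 + E$
$M = -68$ ($M = 4 \left(-17\right) = -68$)
$M x{\left(\frac{3}{-1} - \frac{2}{-1} \right)} = - 68 \left(6 + \left(\frac{3}{-1} - \frac{2}{-1}\right)\right) = - 68 \left(6 + \left(3 \left(-1\right) - -2\right)\right) = - 68 \left(6 + \left(-3 + 2\right)\right) = - 68 \left(6 - 1\right) = \left(-68\right) 5 = -340$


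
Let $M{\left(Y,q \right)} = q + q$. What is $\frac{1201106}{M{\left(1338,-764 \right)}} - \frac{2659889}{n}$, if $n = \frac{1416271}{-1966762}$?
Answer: $\frac{3995915071797489}{1082031044} \approx 3.693 \cdot 10^{6}$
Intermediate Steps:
$M{\left(Y,q \right)} = 2 q$
$n = - \frac{1416271}{1966762}$ ($n = 1416271 \left(- \frac{1}{1966762}\right) = - \frac{1416271}{1966762} \approx -0.7201$)
$\frac{1201106}{M{\left(1338,-764 \right)}} - \frac{2659889}{n} = \frac{1201106}{2 \left(-764\right)} - \frac{2659889}{- \frac{1416271}{1966762}} = \frac{1201106}{-1528} - - \frac{5231368609418}{1416271} = 1201106 \left(- \frac{1}{1528}\right) + \frac{5231368609418}{1416271} = - \frac{600553}{764} + \frac{5231368609418}{1416271} = \frac{3995915071797489}{1082031044}$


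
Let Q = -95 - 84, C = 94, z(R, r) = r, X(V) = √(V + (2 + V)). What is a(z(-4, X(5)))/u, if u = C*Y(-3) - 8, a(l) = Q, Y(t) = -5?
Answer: 179/478 ≈ 0.37448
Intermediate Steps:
X(V) = √(2 + 2*V)
Q = -179
a(l) = -179
u = -478 (u = 94*(-5) - 8 = -470 - 8 = -478)
a(z(-4, X(5)))/u = -179/(-478) = -179*(-1/478) = 179/478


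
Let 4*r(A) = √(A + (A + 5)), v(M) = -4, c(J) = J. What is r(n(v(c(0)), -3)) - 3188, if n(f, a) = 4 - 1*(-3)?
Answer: -3188 + √19/4 ≈ -3186.9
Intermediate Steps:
n(f, a) = 7 (n(f, a) = 4 + 3 = 7)
r(A) = √(5 + 2*A)/4 (r(A) = √(A + (A + 5))/4 = √(A + (5 + A))/4 = √(5 + 2*A)/4)
r(n(v(c(0)), -3)) - 3188 = √(5 + 2*7)/4 - 3188 = √(5 + 14)/4 - 3188 = √19/4 - 3188 = -3188 + √19/4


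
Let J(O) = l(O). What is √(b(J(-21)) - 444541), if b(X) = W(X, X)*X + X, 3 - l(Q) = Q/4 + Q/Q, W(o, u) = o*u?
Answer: 3*I*√3158419/8 ≈ 666.45*I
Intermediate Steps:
l(Q) = 2 - Q/4 (l(Q) = 3 - (Q/4 + Q/Q) = 3 - (Q*(¼) + 1) = 3 - (Q/4 + 1) = 3 - (1 + Q/4) = 3 + (-1 - Q/4) = 2 - Q/4)
J(O) = 2 - O/4
b(X) = X + X³ (b(X) = (X*X)*X + X = X²*X + X = X³ + X = X + X³)
√(b(J(-21)) - 444541) = √(((2 - ¼*(-21)) + (2 - ¼*(-21))³) - 444541) = √(((2 + 21/4) + (2 + 21/4)³) - 444541) = √((29/4 + (29/4)³) - 444541) = √((29/4 + 24389/64) - 444541) = √(24853/64 - 444541) = √(-28425771/64) = 3*I*√3158419/8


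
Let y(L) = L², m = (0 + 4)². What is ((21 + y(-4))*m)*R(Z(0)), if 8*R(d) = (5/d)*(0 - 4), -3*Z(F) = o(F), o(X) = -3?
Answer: -1480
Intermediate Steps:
Z(F) = 1 (Z(F) = -⅓*(-3) = 1)
m = 16 (m = 4² = 16)
R(d) = -5/(2*d) (R(d) = ((5/d)*(0 - 4))/8 = ((5/d)*(-4))/8 = (-20/d)/8 = -5/(2*d))
((21 + y(-4))*m)*R(Z(0)) = ((21 + (-4)²)*16)*(-5/2/1) = ((21 + 16)*16)*(-5/2*1) = (37*16)*(-5/2) = 592*(-5/2) = -1480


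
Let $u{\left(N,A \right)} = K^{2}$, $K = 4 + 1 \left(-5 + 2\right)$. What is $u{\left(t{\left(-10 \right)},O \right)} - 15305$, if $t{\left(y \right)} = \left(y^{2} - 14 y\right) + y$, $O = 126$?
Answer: $-15304$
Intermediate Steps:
$t{\left(y \right)} = y^{2} - 13 y$
$K = 1$ ($K = 4 + 1 \left(-3\right) = 4 - 3 = 1$)
$u{\left(N,A \right)} = 1$ ($u{\left(N,A \right)} = 1^{2} = 1$)
$u{\left(t{\left(-10 \right)},O \right)} - 15305 = 1 - 15305 = -15304$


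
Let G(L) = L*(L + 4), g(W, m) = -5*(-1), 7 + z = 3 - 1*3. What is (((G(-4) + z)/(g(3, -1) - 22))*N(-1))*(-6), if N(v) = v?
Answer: 42/17 ≈ 2.4706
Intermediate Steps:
z = -7 (z = -7 + (3 - 1*3) = -7 + (3 - 3) = -7 + 0 = -7)
g(W, m) = 5
G(L) = L*(4 + L)
(((G(-4) + z)/(g(3, -1) - 22))*N(-1))*(-6) = (((-4*(4 - 4) - 7)/(5 - 22))*(-1))*(-6) = (((-4*0 - 7)/(-17))*(-1))*(-6) = (((0 - 7)*(-1/17))*(-1))*(-6) = (-7*(-1/17)*(-1))*(-6) = ((7/17)*(-1))*(-6) = -7/17*(-6) = 42/17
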